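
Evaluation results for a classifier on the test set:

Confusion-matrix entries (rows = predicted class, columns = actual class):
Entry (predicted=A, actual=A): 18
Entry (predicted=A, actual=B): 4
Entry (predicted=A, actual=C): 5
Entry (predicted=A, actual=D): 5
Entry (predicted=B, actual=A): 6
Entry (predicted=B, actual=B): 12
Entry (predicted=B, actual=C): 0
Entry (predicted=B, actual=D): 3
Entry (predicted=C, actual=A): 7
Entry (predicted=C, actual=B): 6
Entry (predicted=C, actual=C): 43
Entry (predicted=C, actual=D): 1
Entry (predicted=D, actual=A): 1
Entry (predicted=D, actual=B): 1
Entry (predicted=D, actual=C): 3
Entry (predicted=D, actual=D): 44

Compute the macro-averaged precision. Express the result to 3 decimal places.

Per-class precision (TP/(TP+FP)):
  A: TP=18, FP=4+5+5=14 → 18/32 = 0.5625
  B: TP=12, FP=6+0+3=9 → 12/21 = 0.5714
  C: TP=43, FP=7+6+1=14 → 43/57 = 0.7544
  D: TP=44, FP=1+1+3=5 → 44/49 = 0.8980
Macro-precision = mean = (0.5625 + 0.5714 + 0.7544 + 0.8980) / 4 = 0.697

0.697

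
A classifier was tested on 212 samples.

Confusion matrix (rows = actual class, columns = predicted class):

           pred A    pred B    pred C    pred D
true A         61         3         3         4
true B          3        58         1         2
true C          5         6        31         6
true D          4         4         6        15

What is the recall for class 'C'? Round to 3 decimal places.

0.646

Take TP from the diagonal, FP from the rest of the 'C' prediction marginal, FN from the rest of the 'C' actual marginal.
recall = TP/(TP+FN).
C: TP=31, FN=5+6+6=17 → 31/48 = 0.6458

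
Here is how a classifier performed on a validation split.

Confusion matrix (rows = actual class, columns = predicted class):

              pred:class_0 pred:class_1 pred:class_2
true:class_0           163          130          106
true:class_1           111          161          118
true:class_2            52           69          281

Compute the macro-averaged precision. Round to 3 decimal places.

0.501

Per-class precision (TP/(TP+FP)):
  class_0: TP=163, FP=111+52=163 → 163/326 = 0.5000
  class_1: TP=161, FP=130+69=199 → 161/360 = 0.4472
  class_2: TP=281, FP=106+118=224 → 281/505 = 0.5564
Macro-precision = mean = (0.5000 + 0.4472 + 0.5564) / 3 = 0.501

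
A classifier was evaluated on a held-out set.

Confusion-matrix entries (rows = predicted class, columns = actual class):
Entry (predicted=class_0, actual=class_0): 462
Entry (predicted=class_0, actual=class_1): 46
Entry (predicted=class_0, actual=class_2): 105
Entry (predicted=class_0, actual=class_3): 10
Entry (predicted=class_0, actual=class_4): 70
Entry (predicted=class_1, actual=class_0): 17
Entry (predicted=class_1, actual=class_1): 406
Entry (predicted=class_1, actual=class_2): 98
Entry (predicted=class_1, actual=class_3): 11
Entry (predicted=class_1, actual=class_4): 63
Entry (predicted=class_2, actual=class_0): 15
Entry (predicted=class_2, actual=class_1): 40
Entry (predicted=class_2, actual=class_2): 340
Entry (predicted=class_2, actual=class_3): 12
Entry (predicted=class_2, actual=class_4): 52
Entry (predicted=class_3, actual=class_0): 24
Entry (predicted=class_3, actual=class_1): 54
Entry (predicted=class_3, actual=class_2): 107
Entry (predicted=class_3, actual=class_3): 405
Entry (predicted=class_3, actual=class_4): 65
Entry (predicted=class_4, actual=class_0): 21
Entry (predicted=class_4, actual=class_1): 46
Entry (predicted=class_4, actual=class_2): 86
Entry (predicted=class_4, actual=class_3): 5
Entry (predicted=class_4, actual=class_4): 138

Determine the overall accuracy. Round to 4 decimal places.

Accuracy = trace / total = (462+406+340+405+138=1751) / 2698 = 1751/2698 = 0.6490

0.6490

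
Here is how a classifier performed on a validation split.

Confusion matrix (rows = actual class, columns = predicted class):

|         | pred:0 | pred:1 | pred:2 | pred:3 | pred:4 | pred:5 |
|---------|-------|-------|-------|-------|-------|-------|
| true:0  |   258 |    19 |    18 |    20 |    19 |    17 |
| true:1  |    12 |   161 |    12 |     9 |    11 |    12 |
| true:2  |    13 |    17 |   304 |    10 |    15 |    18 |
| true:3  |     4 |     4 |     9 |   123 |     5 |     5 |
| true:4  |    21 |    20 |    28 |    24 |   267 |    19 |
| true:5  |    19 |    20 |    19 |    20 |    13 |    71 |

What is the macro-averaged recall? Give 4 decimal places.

Per-class recall (TP/(TP+FN)):
  0: TP=258, FN=19+18+20+19+17=93 → 258/351 = 0.73504
  1: TP=161, FN=12+12+9+11+12=56 → 161/217 = 0.74194
  2: TP=304, FN=13+17+10+15+18=73 → 304/377 = 0.80637
  3: TP=123, FN=4+4+9+5+5=27 → 123/150 = 0.82000
  4: TP=267, FN=21+20+28+24+19=112 → 267/379 = 0.70449
  5: TP=71, FN=19+20+19+20+13=91 → 71/162 = 0.43827
Macro-recall = mean = (0.73504 + 0.74194 + 0.80637 + 0.82000 + 0.70449 + 0.43827) / 6 = 0.7077

0.7077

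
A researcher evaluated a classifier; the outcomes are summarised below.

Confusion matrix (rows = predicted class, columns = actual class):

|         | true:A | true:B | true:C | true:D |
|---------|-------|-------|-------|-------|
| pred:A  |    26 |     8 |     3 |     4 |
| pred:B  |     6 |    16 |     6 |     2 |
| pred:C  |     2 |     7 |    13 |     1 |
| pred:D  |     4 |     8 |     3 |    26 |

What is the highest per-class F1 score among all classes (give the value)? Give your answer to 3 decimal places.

0.703

Per-class F1 score (2·TP/(2·TP+FP+FN)):
  A: TP=26, FP=8+3+4=15, FN=6+2+4=12 → 52/79 = 0.6582
  B: TP=16, FP=6+6+2=14, FN=8+7+8=23 → 32/69 = 0.4638
  C: TP=13, FP=2+7+1=10, FN=3+6+3=12 → 26/48 = 0.5417
  D: TP=26, FP=4+8+3=15, FN=4+2+1=7 → 52/74 = 0.7027
Highest is class 'D' with F1 score = 0.703.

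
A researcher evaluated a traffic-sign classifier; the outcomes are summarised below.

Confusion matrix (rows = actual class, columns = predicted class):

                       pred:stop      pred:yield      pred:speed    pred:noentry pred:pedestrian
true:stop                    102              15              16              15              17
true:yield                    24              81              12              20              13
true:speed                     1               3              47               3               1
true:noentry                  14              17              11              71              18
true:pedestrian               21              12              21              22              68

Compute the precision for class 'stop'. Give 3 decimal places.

Treat 'stop' as positive and all other classes as negative.
precision = TP/(TP+FP).
stop: TP=102, FP=24+1+14+21=60 → 102/162 = 0.6296

0.630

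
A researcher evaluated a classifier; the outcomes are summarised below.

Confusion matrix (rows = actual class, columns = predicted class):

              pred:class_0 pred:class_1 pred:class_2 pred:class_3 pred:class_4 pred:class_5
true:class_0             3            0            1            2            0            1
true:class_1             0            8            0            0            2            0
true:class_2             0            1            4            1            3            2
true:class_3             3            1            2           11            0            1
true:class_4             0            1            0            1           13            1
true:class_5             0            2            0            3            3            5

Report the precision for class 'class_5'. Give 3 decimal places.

0.500

Treat 'class_5' as positive and all other classes as negative.
precision = TP/(TP+FP).
class_5: TP=5, FP=1+0+2+1+1=5 → 5/10 = 0.5000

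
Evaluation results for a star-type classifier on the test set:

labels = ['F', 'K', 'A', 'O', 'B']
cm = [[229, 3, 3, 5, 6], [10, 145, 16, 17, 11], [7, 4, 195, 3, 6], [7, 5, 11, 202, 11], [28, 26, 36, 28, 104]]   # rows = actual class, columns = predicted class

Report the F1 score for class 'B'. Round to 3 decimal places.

F1 score = 2·TP/(2·TP+FP+FN).
B: TP=104, FP=6+11+6+11=34, FN=28+26+36+28=118 → 208/360 = 0.5778

0.578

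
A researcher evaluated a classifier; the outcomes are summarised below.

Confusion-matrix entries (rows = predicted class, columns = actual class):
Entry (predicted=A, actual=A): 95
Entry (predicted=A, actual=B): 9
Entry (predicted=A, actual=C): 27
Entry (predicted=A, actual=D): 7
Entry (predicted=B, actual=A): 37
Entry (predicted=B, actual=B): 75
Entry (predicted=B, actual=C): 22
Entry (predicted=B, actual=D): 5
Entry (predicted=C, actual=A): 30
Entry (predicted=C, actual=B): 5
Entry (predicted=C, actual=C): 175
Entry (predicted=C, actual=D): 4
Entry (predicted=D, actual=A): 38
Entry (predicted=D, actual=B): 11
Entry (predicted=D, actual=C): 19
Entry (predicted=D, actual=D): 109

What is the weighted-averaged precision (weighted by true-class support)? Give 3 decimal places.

0.700

Per-class precision (TP/(TP+FP)):
  A: TP=95, FP=9+27+7=43 → 95/138 = 0.6884
  B: TP=75, FP=37+22+5=64 → 75/139 = 0.5396
  C: TP=175, FP=30+5+4=39 → 175/214 = 0.8178
  D: TP=109, FP=38+11+19=68 → 109/177 = 0.6158
Weighted-precision = Σ (supportᵢ/N)·precisionᵢ with N=668: (200/668)·0.6884 + (100/668)·0.5396 + (243/668)·0.8178 + (125/668)·0.6158 = 0.700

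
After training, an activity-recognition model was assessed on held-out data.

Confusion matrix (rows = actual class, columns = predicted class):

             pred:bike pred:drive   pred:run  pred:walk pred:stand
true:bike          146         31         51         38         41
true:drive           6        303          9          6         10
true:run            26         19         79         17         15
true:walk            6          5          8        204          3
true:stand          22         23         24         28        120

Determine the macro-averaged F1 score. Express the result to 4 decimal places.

Per-class F1 score (2·TP/(2·TP+FP+FN)):
  bike: TP=146, FP=6+26+6+22=60, FN=31+51+38+41=161 → 292/513 = 0.56920
  drive: TP=303, FP=31+19+5+23=78, FN=6+9+6+10=31 → 606/715 = 0.84755
  run: TP=79, FP=51+9+8+24=92, FN=26+19+17+15=77 → 158/327 = 0.48318
  walk: TP=204, FP=38+6+17+28=89, FN=6+5+8+3=22 → 408/519 = 0.78613
  stand: TP=120, FP=41+10+15+3=69, FN=22+23+24+28=97 → 240/406 = 0.59113
Macro-F1 score = mean = (0.56920 + 0.84755 + 0.48318 + 0.78613 + 0.59113) / 5 = 0.6554

0.6554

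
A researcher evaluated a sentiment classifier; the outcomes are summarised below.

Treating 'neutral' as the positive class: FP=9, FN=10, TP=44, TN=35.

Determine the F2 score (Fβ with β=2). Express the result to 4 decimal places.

0.8178

Fβ = (1+β²)·TP / ((1+β²)·TP + β²·FN + FP), with β²=4
= 5·44 / (5·44 + 4·10 + 9) = 0.8178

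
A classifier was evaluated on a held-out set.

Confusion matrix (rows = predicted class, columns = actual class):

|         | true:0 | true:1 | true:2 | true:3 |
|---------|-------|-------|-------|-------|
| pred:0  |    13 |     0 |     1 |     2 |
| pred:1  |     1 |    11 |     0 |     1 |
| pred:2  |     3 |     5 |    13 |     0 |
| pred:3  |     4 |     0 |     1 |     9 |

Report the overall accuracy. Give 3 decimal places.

0.719

Accuracy = trace / total = (13+11+13+9=46) / 64 = 46/64 = 0.719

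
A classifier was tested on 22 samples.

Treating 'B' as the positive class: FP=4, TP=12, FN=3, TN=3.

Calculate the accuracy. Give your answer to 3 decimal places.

0.682

Accuracy = (TP+TN)/N = (12+3)/22 = 0.682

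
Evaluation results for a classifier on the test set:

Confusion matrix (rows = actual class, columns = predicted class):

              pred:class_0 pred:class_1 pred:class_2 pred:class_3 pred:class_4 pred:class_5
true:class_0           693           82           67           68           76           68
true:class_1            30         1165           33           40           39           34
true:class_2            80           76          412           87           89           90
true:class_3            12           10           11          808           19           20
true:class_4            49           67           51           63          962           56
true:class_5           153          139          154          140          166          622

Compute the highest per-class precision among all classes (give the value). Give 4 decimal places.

0.7570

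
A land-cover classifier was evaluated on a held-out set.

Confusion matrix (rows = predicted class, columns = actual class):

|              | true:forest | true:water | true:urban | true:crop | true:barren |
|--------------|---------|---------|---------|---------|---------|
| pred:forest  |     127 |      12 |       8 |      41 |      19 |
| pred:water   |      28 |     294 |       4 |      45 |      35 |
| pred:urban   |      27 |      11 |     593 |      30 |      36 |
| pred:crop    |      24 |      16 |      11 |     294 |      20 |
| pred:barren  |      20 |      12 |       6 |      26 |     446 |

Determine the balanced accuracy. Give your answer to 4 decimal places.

0.7688

Balanced accuracy = mean of per-class recall.
  forest: recall = 127/226 = 0.56195
  water: recall = 294/345 = 0.85217
  urban: recall = 593/622 = 0.95338
  crop: recall = 294/436 = 0.67431
  barren: recall = 446/556 = 0.80216
Mean = (0.56195 + 0.85217 + 0.95338 + 0.67431 + 0.80216) / 5 = 0.7688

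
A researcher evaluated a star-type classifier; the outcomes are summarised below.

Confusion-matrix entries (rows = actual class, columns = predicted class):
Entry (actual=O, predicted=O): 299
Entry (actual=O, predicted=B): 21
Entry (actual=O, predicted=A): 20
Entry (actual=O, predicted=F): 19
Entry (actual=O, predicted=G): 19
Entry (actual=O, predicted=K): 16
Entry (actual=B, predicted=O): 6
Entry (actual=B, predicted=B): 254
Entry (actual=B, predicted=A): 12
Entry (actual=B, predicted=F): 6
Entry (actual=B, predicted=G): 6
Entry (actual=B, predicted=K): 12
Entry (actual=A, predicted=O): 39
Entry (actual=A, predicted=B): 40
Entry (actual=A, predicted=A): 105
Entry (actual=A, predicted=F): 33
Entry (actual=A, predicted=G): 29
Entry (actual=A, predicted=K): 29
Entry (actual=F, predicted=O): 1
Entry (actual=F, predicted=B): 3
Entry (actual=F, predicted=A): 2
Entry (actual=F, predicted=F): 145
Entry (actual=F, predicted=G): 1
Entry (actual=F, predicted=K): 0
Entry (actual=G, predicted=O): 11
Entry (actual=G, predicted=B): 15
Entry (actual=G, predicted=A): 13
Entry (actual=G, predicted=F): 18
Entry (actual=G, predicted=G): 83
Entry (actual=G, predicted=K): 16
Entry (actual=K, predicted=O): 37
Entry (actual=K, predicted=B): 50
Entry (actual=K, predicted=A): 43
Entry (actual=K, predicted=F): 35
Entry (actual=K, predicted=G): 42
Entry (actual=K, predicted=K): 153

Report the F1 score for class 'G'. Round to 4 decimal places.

0.4940

Take TP from the diagonal, FP from the rest of the 'G' prediction marginal, FN from the rest of the 'G' actual marginal.
F1 score = 2·TP/(2·TP+FP+FN).
G: TP=83, FP=19+6+29+1+42=97, FN=11+15+13+18+16=73 → 166/336 = 0.49405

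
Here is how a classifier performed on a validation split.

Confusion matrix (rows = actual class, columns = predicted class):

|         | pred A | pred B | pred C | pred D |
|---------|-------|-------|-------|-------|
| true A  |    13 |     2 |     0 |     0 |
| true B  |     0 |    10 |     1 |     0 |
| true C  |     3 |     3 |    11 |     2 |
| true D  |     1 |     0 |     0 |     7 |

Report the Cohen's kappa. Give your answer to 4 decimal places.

Observed agreement pₒ = trace/N = 41/53 = 0.77358
Expected agreement pₑ = Σ (rowᵢ·colᵢ)/N² = (15·17 + 11·15 + 19·12 + 8·9)/53² = 0.25632
κ = (pₒ − pₑ)/(1 − pₑ) = (0.77358 − 0.25632)/(1 − 0.25632) = 0.6955

0.6955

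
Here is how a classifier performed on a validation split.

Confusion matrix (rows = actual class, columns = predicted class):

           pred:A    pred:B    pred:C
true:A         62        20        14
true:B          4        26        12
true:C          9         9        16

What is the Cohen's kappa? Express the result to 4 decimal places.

Observed agreement pₒ = trace/N = 104/172 = 0.60465
Expected agreement pₑ = Σ (rowᵢ·colᵢ)/N² = (96·75 + 42·55 + 34·42)/172² = 0.36973
κ = (pₒ − pₑ)/(1 − pₑ) = (0.60465 − 0.36973)/(1 − 0.36973) = 0.3727

0.3727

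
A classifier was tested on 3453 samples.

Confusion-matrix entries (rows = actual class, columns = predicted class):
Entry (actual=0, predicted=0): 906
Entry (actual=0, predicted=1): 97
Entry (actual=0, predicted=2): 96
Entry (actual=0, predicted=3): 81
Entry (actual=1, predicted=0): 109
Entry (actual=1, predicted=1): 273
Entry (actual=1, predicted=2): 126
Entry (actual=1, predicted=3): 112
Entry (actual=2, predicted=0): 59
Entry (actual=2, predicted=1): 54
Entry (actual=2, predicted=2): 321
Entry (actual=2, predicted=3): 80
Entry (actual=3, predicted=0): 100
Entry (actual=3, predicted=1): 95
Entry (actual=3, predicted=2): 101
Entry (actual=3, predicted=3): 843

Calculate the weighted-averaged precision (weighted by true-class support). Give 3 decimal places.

Per-class precision (TP/(TP+FP)):
  0: TP=906, FP=109+59+100=268 → 906/1174 = 0.7717
  1: TP=273, FP=97+54+95=246 → 273/519 = 0.5260
  2: TP=321, FP=96+126+101=323 → 321/644 = 0.4984
  3: TP=843, FP=81+112+80=273 → 843/1116 = 0.7554
Weighted-precision = Σ (supportᵢ/N)·precisionᵢ with N=3453: (1180/3453)·0.7717 + (620/3453)·0.5260 + (514/3453)·0.4984 + (1139/3453)·0.7554 = 0.682

0.682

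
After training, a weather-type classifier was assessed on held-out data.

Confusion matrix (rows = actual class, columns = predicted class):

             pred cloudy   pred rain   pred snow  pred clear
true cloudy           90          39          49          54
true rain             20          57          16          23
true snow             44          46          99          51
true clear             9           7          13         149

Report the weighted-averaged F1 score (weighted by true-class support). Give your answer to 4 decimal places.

Per-class F1 score (2·TP/(2·TP+FP+FN)):
  cloudy: TP=90, FP=20+44+9=73, FN=39+49+54=142 → 180/395 = 0.45570
  rain: TP=57, FP=39+46+7=92, FN=20+16+23=59 → 114/265 = 0.43019
  snow: TP=99, FP=49+16+13=78, FN=44+46+51=141 → 198/417 = 0.47482
  clear: TP=149, FP=54+23+51=128, FN=9+7+13=29 → 298/455 = 0.65495
Weighted-F1 score = Σ (supportᵢ/N)·F1 scoreᵢ with N=766: (232/766)·0.45570 + (116/766)·0.43019 + (240/766)·0.47482 + (178/766)·0.65495 = 0.5041

0.5041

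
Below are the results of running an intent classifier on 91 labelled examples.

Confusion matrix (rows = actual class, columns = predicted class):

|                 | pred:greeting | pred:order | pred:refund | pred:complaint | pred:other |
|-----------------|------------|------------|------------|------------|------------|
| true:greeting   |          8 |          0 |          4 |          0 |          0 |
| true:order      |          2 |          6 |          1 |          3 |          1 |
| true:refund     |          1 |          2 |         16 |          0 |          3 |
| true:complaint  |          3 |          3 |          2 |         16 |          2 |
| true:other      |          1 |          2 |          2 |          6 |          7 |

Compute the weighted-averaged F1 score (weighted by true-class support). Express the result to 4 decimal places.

0.5773

Per-class F1 score (2·TP/(2·TP+FP+FN)):
  greeting: TP=8, FP=2+1+3+1=7, FN=0+4+0+0=4 → 16/27 = 0.59259
  order: TP=6, FP=0+2+3+2=7, FN=2+1+3+1=7 → 12/26 = 0.46154
  refund: TP=16, FP=4+1+2+2=9, FN=1+2+0+3=6 → 32/47 = 0.68085
  complaint: TP=16, FP=0+3+0+6=9, FN=3+3+2+2=10 → 32/51 = 0.62745
  other: TP=7, FP=0+1+3+2=6, FN=1+2+2+6=11 → 14/31 = 0.45161
Weighted-F1 score = Σ (supportᵢ/N)·F1 scoreᵢ with N=91: (12/91)·0.59259 + (13/91)·0.46154 + (22/91)·0.68085 + (26/91)·0.62745 + (18/91)·0.45161 = 0.5773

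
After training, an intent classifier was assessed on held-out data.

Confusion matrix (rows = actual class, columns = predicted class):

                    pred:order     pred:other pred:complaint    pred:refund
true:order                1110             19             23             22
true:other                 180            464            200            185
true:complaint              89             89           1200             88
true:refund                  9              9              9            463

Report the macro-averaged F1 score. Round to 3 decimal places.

0.753

Per-class F1 score (2·TP/(2·TP+FP+FN)):
  order: TP=1110, FP=180+89+9=278, FN=19+23+22=64 → 2220/2562 = 0.8665
  other: TP=464, FP=19+89+9=117, FN=180+200+185=565 → 928/1610 = 0.5764
  complaint: TP=1200, FP=23+200+9=232, FN=89+89+88=266 → 2400/2898 = 0.8282
  refund: TP=463, FP=22+185+88=295, FN=9+9+9=27 → 926/1248 = 0.7420
Macro-F1 score = mean = (0.8665 + 0.5764 + 0.8282 + 0.7420) / 4 = 0.753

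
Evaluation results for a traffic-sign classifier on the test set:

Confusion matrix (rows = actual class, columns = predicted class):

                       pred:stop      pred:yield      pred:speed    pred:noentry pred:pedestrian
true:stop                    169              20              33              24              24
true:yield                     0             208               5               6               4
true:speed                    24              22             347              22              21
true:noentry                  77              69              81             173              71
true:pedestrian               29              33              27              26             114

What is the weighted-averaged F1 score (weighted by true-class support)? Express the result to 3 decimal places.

Per-class F1 score (2·TP/(2·TP+FP+FN)):
  stop: TP=169, FP=0+24+77+29=130, FN=20+33+24+24=101 → 338/569 = 0.5940
  yield: TP=208, FP=20+22+69+33=144, FN=0+5+6+4=15 → 416/575 = 0.7235
  speed: TP=347, FP=33+5+81+27=146, FN=24+22+22+21=89 → 694/929 = 0.7470
  noentry: TP=173, FP=24+6+22+26=78, FN=77+69+81+71=298 → 346/722 = 0.4792
  pedestrian: TP=114, FP=24+4+21+71=120, FN=29+33+27+26=115 → 228/463 = 0.4924
Weighted-F1 score = Σ (supportᵢ/N)·F1 scoreᵢ with N=1629: (270/1629)·0.5940 + (223/1629)·0.7235 + (436/1629)·0.7470 + (471/1629)·0.4792 + (229/1629)·0.4924 = 0.605

0.605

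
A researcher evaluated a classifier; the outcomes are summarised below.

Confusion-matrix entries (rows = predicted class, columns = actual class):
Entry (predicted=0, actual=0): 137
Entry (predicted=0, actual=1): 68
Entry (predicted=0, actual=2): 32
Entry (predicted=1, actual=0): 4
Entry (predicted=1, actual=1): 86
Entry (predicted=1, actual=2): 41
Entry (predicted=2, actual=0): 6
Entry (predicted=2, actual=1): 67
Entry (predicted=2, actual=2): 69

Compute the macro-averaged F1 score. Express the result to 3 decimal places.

0.563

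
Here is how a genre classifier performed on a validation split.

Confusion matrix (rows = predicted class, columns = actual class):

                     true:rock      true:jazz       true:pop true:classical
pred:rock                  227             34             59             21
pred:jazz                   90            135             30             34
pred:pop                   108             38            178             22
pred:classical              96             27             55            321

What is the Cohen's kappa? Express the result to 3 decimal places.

Observed agreement pₒ = trace/N = 861/1475 = 0.5837
Expected agreement pₑ = Σ (rowᵢ·colᵢ)/N² = (521·341 + 234·289 + 322·346 + 398·499)/1475² = 0.2552
κ = (pₒ − pₑ)/(1 − pₑ) = (0.5837 − 0.2552)/(1 − 0.2552) = 0.441

0.441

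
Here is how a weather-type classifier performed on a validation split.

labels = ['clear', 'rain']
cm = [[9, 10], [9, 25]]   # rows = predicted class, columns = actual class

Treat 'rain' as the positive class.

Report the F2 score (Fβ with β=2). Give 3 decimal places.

0.718

Fβ = (1+β²)·TP / ((1+β²)·TP + β²·FN + FP), with β²=4
= 5·25 / (5·25 + 4·10 + 9) = 0.718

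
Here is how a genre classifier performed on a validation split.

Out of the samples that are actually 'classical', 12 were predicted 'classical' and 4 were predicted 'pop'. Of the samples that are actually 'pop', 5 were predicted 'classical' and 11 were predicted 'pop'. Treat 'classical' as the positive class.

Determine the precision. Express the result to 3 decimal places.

0.706

Precision = TP/(TP+FP) = 12/(12+5) = 12/17 = 0.706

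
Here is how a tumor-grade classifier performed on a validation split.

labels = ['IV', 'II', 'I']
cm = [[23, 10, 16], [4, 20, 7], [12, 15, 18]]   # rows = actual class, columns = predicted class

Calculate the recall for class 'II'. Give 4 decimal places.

0.6452

recall = TP/(TP+FN).
II: TP=20, FN=4+7=11 → 20/31 = 0.64516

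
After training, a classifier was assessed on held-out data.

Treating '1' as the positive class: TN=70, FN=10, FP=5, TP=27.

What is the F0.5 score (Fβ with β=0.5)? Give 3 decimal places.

0.818

Fβ = (1+β²)·TP / ((1+β²)·TP + β²·FN + FP), with β²=1/4
= 1.25·27 / (1.25·27 + 0.25·10 + 5) = 0.818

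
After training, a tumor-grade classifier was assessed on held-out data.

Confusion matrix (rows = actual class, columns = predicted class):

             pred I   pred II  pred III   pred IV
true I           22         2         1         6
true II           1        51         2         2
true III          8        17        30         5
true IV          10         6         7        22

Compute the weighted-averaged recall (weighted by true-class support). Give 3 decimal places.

0.651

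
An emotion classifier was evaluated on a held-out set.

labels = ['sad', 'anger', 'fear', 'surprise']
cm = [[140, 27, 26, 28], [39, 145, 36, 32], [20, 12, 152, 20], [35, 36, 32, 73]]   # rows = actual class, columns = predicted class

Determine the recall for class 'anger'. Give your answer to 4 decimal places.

0.5754

Treat 'anger' as positive and all other classes as negative.
recall = TP/(TP+FN).
anger: TP=145, FN=39+36+32=107 → 145/252 = 0.57540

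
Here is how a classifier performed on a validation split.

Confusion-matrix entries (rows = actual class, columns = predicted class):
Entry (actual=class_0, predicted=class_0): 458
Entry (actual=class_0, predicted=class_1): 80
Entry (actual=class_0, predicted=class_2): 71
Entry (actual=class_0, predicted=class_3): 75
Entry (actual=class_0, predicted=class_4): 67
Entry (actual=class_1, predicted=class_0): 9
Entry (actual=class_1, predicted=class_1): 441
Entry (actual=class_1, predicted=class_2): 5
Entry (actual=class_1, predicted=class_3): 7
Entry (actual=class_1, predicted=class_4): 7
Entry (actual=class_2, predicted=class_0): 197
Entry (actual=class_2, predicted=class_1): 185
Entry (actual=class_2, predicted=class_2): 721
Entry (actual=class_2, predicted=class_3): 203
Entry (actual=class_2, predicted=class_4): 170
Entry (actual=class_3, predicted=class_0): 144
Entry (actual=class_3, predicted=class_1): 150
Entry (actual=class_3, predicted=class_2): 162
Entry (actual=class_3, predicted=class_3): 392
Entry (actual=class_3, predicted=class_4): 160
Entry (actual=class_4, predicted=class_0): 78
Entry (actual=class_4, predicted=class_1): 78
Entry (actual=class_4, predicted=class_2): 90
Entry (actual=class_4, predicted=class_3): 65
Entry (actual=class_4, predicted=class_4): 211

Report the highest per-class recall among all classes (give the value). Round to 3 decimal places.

0.940

Per-class recall (TP/(TP+FN)):
  class_0: TP=458, FN=80+71+75+67=293 → 458/751 = 0.6099
  class_1: TP=441, FN=9+5+7+7=28 → 441/469 = 0.9403
  class_2: TP=721, FN=197+185+203+170=755 → 721/1476 = 0.4885
  class_3: TP=392, FN=144+150+162+160=616 → 392/1008 = 0.3889
  class_4: TP=211, FN=78+78+90+65=311 → 211/522 = 0.4042
Highest is class 'class_1' with recall = 0.940.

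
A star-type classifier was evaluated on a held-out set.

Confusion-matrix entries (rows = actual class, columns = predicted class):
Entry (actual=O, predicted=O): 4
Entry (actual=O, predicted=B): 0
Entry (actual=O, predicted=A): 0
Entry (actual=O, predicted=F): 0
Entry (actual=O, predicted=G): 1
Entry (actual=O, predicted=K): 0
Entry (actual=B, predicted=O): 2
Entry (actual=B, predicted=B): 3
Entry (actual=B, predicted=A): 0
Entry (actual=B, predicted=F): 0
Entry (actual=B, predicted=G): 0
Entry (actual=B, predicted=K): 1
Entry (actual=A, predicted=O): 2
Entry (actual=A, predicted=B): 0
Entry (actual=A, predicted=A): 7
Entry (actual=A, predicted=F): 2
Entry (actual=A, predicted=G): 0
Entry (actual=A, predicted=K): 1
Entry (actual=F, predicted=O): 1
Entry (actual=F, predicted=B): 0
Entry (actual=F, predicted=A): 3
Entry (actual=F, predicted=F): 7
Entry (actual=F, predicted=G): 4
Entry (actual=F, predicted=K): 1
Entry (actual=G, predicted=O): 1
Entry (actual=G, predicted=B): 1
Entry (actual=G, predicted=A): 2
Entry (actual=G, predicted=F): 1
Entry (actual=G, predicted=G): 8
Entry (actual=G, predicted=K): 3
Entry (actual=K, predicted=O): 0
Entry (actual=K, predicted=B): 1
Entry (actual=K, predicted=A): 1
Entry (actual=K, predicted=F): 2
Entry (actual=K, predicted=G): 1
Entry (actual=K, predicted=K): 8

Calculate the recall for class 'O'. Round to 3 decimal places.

0.800

One-vs-rest for 'O': TP = diagonal; FP = other classes predicted 'O'; FN = 'O' predicted as other.
recall = TP/(TP+FN).
O: TP=4, FN=0+0+0+1+0=1 → 4/5 = 0.8000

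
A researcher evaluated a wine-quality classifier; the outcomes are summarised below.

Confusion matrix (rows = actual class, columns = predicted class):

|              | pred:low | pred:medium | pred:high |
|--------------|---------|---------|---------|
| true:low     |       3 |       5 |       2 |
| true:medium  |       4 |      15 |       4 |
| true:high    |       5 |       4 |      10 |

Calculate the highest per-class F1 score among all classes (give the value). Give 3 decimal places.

0.638

Per-class F1 score (2·TP/(2·TP+FP+FN)):
  low: TP=3, FP=4+5=9, FN=5+2=7 → 6/22 = 0.2727
  medium: TP=15, FP=5+4=9, FN=4+4=8 → 30/47 = 0.6383
  high: TP=10, FP=2+4=6, FN=5+4=9 → 20/35 = 0.5714
Highest is class 'medium' with F1 score = 0.638.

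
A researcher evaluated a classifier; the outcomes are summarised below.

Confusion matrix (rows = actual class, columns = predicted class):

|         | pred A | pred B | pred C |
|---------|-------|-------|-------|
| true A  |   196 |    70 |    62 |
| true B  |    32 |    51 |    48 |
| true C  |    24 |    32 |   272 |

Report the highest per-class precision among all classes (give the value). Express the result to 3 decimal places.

Per-class precision (TP/(TP+FP)):
  A: TP=196, FP=32+24=56 → 196/252 = 0.7778
  B: TP=51, FP=70+32=102 → 51/153 = 0.3333
  C: TP=272, FP=62+48=110 → 272/382 = 0.7120
Highest is class 'A' with precision = 0.778.

0.778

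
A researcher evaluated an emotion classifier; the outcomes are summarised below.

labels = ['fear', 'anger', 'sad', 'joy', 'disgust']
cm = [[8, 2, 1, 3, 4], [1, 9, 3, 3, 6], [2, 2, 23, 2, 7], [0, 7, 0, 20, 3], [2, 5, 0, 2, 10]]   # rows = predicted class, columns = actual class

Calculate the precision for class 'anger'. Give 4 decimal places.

Take TP from the diagonal, FP from the rest of the 'anger' prediction marginal, FN from the rest of the 'anger' actual marginal.
precision = TP/(TP+FP).
anger: TP=9, FP=1+3+3+6=13 → 9/22 = 0.40909

0.4091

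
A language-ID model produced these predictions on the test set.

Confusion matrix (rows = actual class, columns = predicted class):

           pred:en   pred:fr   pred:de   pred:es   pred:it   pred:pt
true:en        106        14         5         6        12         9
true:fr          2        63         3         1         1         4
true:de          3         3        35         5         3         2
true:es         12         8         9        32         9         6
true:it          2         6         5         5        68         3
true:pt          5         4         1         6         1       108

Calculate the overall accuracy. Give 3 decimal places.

0.727

Accuracy = trace / total = (106+63+35+32+68+108=412) / 567 = 412/567 = 0.727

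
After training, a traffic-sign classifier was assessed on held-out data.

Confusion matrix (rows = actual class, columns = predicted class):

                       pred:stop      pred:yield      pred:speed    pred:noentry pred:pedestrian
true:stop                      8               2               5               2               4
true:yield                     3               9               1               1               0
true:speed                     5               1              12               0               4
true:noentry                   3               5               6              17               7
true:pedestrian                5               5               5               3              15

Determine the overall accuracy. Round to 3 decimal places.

0.477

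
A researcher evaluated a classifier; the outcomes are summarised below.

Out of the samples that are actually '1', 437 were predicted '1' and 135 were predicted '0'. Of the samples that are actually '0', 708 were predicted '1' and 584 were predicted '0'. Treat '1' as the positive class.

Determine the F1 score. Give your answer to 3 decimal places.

0.509

Precision = TP/(TP+FP) = 437/1145 = 0.3817
Recall = TP/(TP+FN) = 437/572 = 0.7640
F1 = 2·TP/(2·TP+FP+FN) = 874/1717 = 0.509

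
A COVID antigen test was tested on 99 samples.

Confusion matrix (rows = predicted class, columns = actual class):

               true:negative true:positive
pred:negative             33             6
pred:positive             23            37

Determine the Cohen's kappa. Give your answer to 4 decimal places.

0.4300

Observed agreement pₒ = trace/N = 70/99 = 0.70707
Expected agreement pₑ = Σ (rowᵢ·colᵢ)/N² = (56·39 + 43·60)/99² = 0.48607
κ = (pₒ − pₑ)/(1 − pₑ) = (0.70707 − 0.48607)/(1 − 0.48607) = 0.4300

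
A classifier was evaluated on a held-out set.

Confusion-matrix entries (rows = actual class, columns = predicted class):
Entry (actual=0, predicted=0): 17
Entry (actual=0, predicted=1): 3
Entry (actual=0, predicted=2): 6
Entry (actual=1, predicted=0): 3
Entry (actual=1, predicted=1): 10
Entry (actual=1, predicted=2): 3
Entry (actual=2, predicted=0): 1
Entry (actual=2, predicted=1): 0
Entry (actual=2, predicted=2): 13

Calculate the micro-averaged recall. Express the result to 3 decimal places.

0.714

Micro-averaging pools counts across classes: ΣTP=40, ΣFP=16, ΣFN=16.
Micro-recall = TP/(TP+FN) on pooled counts = 0.714 (equals overall accuracy in single-label multiclass).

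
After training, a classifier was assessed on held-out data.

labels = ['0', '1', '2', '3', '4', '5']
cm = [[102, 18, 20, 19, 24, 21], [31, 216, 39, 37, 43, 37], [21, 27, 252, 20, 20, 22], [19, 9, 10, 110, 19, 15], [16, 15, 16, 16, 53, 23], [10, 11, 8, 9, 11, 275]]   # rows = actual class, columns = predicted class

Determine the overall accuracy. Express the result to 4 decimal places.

0.6245

Accuracy = trace / total = (102+216+252+110+53+275=1008) / 1614 = 1008/1614 = 0.6245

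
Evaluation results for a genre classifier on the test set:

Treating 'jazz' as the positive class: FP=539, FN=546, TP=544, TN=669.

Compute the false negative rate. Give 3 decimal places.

FNR = FN/(FN+TP) = 546/(546+544) = 0.501

0.501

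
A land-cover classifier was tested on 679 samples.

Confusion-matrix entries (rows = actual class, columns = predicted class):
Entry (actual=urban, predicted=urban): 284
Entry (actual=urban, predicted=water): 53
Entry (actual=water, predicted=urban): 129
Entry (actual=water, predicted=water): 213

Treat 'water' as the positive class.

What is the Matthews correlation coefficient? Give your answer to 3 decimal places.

MCC = (TP·TN − FP·FN) / √((TP+FP)(TP+FN)(TN+FP)(TN+FN))
Numerator = 213·284 − 53·129 = 53655
Denominator = √(266·342·337·413) = √12661573932 = 112523.6594
MCC = 53655 / 112523.6594 = 0.477

0.477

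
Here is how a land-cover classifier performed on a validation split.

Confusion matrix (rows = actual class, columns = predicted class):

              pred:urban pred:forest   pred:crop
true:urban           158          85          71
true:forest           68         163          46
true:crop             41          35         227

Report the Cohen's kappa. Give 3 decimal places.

0.419

Observed agreement pₒ = trace/N = 548/894 = 0.6130
Expected agreement pₑ = Σ (rowᵢ·colᵢ)/N² = (314·267 + 277·283 + 303·344)/894² = 0.3334
κ = (pₒ − pₑ)/(1 − pₑ) = (0.6130 − 0.3334)/(1 − 0.3334) = 0.419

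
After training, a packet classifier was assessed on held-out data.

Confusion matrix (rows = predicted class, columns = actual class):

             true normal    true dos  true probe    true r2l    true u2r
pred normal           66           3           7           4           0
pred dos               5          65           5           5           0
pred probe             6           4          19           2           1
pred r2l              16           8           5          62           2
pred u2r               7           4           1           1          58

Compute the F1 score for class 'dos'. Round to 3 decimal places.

Take TP from the diagonal, FP from the rest of the 'dos' prediction marginal, FN from the rest of the 'dos' actual marginal.
F1 score = 2·TP/(2·TP+FP+FN).
dos: TP=65, FP=5+5+5+0=15, FN=3+4+8+4=19 → 130/164 = 0.7927

0.793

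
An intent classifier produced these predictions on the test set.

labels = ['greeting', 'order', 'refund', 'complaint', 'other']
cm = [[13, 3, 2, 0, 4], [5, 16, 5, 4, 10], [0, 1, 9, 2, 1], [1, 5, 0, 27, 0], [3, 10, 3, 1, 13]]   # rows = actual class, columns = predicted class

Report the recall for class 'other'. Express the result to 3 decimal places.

One-vs-rest for 'other': TP = diagonal; FP = other classes predicted 'other'; FN = 'other' predicted as other.
recall = TP/(TP+FN).
other: TP=13, FN=3+10+3+1=17 → 13/30 = 0.4333

0.433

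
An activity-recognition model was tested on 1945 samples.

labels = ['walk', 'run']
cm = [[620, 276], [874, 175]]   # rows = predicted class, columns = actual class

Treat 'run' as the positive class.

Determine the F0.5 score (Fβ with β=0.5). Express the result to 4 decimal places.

0.1883

Fβ = (1+β²)·TP / ((1+β²)·TP + β²·FN + FP), with β²=1/4
= 1.25·175 / (1.25·175 + 0.25·276 + 874) = 0.1883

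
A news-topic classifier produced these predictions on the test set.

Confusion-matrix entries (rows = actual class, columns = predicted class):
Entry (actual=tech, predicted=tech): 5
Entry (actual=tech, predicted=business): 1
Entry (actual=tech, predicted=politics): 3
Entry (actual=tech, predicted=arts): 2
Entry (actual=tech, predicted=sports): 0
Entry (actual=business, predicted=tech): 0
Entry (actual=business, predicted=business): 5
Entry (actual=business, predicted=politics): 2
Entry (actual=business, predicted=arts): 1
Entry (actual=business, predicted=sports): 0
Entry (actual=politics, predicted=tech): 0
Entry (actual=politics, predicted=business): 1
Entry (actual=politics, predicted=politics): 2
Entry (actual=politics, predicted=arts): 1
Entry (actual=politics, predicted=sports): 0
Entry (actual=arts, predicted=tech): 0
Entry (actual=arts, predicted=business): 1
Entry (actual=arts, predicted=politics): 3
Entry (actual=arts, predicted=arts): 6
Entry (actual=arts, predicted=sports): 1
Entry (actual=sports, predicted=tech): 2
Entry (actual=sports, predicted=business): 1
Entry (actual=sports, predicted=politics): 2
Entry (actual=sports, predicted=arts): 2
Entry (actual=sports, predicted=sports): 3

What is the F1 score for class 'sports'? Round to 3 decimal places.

0.429

Treat 'sports' as positive and all other classes as negative.
F1 score = 2·TP/(2·TP+FP+FN).
sports: TP=3, FP=0+0+0+1=1, FN=2+1+2+2=7 → 6/14 = 0.4286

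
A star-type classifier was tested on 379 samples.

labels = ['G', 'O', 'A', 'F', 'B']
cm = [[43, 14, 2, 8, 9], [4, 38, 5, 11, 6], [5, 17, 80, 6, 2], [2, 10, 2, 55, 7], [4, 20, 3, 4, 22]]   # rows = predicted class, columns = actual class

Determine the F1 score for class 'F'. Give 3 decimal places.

Take TP from the diagonal, FP from the rest of the 'F' prediction marginal, FN from the rest of the 'F' actual marginal.
F1 score = 2·TP/(2·TP+FP+FN).
F: TP=55, FP=2+10+2+7=21, FN=8+11+6+4=29 → 110/160 = 0.6875

0.688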